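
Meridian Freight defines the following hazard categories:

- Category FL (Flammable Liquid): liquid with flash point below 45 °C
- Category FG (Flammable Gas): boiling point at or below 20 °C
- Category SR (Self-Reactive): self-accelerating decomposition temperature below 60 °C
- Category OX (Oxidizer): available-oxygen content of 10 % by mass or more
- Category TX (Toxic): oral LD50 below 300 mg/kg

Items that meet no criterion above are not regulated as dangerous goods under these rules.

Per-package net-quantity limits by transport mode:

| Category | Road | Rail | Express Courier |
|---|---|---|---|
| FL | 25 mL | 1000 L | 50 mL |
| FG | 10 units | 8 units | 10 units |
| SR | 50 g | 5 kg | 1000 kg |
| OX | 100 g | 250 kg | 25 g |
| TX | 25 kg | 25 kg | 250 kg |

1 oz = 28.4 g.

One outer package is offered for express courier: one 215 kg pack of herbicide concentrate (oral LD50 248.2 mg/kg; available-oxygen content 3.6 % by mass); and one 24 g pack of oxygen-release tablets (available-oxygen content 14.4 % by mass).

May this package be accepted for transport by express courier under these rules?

Yes

With oral LD50 248.2 mg/kg (< 300 mg/kg), the herbicide concentrate falls in Category TX.
Available-oxygen content 14.4 % by mass meets the Category OX criterion (Oxidizer), so the oxygen-release tablets are Category OX.
Category OX quantity: 24 g.
That is within the Category OX express courier limit of 25 g.
Category TX quantity: 215 kg.
215 kg ≤ 250 kg (express courier limit, Category TX) — within limit.
Every hazard category is within its express courier limit and no segregation rule is violated.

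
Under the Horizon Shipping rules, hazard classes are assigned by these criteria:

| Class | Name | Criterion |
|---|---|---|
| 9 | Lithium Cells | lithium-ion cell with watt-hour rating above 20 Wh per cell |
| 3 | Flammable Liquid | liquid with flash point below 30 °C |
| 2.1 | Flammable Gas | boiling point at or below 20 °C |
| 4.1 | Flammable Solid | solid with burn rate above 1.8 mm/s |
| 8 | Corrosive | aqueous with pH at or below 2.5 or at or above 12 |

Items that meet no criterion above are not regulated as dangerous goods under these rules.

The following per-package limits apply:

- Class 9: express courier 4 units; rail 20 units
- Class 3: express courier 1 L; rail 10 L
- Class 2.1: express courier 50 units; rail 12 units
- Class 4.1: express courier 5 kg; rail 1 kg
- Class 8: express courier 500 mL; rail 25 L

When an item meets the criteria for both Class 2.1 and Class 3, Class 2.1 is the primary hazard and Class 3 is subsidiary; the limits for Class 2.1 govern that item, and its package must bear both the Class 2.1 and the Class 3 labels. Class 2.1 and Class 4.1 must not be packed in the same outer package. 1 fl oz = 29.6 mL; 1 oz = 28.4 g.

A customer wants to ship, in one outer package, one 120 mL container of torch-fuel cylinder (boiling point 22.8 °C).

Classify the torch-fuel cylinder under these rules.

Not regulated

boiling point 22.8 °C is not below 20 °C, so Class 2.1 does not apply.
No criterion is met, so the item is not regulated.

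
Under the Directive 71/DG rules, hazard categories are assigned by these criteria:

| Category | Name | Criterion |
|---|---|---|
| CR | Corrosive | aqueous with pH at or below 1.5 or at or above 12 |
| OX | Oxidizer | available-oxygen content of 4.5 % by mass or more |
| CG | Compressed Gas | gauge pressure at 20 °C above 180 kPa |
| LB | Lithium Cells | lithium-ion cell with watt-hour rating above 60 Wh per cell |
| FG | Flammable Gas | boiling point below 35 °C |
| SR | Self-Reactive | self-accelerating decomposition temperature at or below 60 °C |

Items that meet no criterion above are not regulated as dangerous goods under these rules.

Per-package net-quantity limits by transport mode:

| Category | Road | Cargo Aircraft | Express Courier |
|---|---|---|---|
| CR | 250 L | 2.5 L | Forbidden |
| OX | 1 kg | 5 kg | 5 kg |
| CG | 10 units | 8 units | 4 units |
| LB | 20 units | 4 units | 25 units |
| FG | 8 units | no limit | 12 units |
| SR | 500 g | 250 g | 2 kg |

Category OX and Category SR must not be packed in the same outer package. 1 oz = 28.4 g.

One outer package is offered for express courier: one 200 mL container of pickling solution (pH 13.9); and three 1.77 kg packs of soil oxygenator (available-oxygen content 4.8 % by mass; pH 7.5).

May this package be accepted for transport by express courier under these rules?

No

Pickling solution: pH 13.9 ≥ 12 → Category CR (Corrosive).
Available-oxygen content 4.8 % by mass meets the Category OX criterion (Oxidizer), so the soil oxygenator is Category OX.
Category OX quantity: three 1.77 kg packs = 5.31 kg.
5.31 kg exceeds the express courier limit of 5 kg for Category OX.
Category CR quantity: 200 mL.
Category CR is Forbidden by express courier.
The segregation rule (Category OX with Category SR) does not apply to Category OX with Category CR.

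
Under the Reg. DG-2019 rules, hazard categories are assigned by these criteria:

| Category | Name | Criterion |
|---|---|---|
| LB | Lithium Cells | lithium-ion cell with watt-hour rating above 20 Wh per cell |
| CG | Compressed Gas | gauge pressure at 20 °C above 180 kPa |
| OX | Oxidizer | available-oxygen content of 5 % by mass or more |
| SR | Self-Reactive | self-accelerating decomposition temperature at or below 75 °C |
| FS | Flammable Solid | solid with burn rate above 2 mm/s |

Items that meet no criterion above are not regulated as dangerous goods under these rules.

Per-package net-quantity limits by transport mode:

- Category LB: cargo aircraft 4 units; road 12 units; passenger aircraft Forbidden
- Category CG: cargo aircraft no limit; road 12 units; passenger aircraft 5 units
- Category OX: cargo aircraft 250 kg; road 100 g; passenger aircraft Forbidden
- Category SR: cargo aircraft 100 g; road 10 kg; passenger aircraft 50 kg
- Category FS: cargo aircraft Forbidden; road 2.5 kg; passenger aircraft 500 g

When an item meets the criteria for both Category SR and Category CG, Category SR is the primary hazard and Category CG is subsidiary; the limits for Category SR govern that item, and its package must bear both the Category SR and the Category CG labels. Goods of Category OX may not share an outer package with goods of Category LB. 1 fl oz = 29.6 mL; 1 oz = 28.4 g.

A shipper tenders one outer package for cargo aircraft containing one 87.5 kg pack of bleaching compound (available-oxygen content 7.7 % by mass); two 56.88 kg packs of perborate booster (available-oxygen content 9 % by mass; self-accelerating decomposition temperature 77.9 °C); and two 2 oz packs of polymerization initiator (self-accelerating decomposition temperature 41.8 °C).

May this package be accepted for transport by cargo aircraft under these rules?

Bleaching compound: available-oxygen content 7.7 % by mass ≥ 5 % by mass → Category OX (Oxidizer).
Perborate booster: available-oxygen content 9 % by mass ≥ 5 % by mass → Category OX (Oxidizer).
Self-accelerating decomposition temperature 41.8 °C meets the Category SR criterion (Self-Reactive), so the polymerization initiator is Category SR.
Category OX net quantity: 87.5 kg + (two 56.88 kg packs = 113.76 kg) = 201.26 kg.
201.26 kg ≤ 250 kg (cargo aircraft limit, Category OX) — within limit.
Category SR quantity: two 2 oz packs = 113.6 g.
113.6 g exceeds the cargo aircraft limit of 100 g for Category SR.
The segregation rule (Category OX with Category LB) does not apply to Category OX with Category SR.

No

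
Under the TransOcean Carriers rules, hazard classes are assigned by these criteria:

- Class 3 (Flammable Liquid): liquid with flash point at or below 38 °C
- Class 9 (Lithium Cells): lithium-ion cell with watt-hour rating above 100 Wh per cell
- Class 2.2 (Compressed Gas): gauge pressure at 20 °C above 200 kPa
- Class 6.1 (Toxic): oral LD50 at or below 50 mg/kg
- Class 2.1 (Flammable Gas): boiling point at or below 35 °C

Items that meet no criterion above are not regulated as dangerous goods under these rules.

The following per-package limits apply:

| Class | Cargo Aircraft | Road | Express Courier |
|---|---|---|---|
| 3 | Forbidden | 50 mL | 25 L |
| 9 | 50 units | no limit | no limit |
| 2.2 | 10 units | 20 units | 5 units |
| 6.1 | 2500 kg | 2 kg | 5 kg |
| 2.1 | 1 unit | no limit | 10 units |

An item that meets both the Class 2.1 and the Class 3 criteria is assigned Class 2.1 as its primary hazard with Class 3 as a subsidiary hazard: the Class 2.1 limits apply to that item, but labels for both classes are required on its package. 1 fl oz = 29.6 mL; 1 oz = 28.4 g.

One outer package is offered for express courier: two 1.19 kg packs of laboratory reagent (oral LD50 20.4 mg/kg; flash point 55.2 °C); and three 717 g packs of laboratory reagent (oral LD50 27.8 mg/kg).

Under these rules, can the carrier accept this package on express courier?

Yes

The laboratory reagent has oral LD50 20.4 mg/kg, which is ≤ 50 mg/kg, so it is Class 6.1 (Toxic).
The laboratory reagent has oral LD50 27.8 mg/kg, which is ≤ 50 mg/kg, so it is Class 6.1 (Toxic).
Total Class 6.1: (two 1.19 kg packs = 2.38 kg) + (three 717 g packs = 2.151 kg) = 4.531 kg.
4.531 kg ≤ 5 kg (express courier limit, Class 6.1) — within limit.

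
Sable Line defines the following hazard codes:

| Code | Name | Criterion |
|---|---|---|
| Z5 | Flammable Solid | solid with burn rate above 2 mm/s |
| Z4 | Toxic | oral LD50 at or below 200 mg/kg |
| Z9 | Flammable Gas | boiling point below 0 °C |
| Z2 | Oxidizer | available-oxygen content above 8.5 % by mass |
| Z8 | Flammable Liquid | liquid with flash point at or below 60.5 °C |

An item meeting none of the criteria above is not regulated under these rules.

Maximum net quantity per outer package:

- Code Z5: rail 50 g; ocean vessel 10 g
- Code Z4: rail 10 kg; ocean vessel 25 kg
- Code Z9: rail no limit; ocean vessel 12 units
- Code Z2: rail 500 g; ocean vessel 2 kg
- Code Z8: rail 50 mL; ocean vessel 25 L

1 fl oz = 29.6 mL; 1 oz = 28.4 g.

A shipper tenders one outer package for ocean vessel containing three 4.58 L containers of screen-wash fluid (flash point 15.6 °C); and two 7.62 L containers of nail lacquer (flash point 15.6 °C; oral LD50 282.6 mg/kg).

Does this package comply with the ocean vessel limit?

Flash point 15.6 °C meets the Code Z8 criterion (Flammable Liquid), so the screen-wash fluid is Code Z8.
Nail lacquer: flash point 15.6 °C ≤ 60.5 °C → Code Z8 (Flammable Liquid).
Code Z8 net quantity: (three 4.58 L containers = 13.74 L) + (two 7.62 L containers = 15.24 L) = 28.98 L.
28.98 L > 25 L (ocean vessel limit, Code Z8) — over the limit.

No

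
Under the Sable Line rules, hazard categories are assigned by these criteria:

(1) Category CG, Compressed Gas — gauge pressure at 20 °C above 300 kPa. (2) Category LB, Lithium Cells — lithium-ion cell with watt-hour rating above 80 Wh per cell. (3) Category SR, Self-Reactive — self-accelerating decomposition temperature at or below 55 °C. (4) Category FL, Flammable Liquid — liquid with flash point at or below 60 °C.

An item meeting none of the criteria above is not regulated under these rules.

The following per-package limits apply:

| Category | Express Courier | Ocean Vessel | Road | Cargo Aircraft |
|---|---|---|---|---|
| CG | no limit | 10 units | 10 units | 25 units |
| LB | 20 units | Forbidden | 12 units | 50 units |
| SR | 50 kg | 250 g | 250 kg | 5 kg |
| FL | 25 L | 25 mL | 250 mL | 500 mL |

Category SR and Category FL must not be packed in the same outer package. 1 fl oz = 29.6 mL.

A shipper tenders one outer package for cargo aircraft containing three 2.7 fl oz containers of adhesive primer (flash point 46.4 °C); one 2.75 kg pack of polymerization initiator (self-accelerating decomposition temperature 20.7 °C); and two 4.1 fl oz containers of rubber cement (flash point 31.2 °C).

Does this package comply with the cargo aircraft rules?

Flash point 46.4 °C meets the Category FL criterion (Flammable Liquid), so the adhesive primer is Category FL.
Self-accelerating decomposition temperature 20.7 °C meets the Category SR criterion (Self-Reactive), so the polymerization initiator is Category SR.
Rubber cement: flash point 31.2 °C ≤ 60 °C → Category FL (Flammable Liquid).
Category SR quantity: 2.75 kg.
2.75 kg is within the cargo aircraft limit of 5 kg for Category SR.
Category FL net quantity: (three 2.7 fl oz containers = 239.76 mL) + (two 4.1 fl oz containers = 242.72 mL) = 482.48 mL.
482.48 mL ≤ 500 mL (cargo aircraft limit, Category FL) — within limit.
Category SR and Category FL may not share an outer package.

No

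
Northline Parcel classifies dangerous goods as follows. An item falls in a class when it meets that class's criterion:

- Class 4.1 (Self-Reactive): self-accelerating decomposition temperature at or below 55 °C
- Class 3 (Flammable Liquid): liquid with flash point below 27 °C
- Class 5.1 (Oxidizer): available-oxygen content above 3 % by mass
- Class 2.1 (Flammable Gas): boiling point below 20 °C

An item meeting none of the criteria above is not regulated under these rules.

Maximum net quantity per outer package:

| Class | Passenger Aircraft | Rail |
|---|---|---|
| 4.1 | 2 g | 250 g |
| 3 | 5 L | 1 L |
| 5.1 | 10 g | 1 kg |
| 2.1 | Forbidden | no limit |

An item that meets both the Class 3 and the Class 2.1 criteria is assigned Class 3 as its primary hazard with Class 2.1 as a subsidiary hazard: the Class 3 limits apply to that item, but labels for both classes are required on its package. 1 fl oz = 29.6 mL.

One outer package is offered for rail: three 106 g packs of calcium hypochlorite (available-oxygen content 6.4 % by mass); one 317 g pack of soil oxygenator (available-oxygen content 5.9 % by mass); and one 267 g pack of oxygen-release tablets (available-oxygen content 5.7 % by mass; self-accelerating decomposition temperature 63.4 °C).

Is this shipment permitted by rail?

Yes

With available-oxygen content 6.4 % by mass (> 3 % by mass), the calcium hypochlorite falls in Class 5.1.
The soil oxygenator has available-oxygen content 5.9 % by mass, which is > 3 % by mass, so it is Class 5.1 (Oxidizer).
With available-oxygen content 5.7 % by mass (> 3 % by mass), the oxygen-release tablets fall in Class 5.1.
Class 5.1 net quantity: (three 106 g packs = 318 g) + 317 g + 267 g = 902 g.
902 g is within the rail limit of 1 kg for Class 5.1.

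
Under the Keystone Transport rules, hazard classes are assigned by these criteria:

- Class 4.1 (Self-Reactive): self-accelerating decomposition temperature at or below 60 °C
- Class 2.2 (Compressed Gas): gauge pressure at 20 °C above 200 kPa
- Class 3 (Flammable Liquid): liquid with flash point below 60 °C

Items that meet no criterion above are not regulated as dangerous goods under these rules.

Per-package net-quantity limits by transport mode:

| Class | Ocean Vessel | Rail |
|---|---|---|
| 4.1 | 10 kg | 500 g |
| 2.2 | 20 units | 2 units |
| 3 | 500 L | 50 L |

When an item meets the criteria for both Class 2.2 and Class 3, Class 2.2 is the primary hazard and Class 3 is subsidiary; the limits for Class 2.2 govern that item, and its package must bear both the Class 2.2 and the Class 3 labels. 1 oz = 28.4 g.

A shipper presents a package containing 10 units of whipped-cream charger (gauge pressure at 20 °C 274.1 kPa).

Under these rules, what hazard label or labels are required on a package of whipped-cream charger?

Class 2.2

Whipped-cream charger: gauge pressure at 20 °C 274.1 kPa > 200 kPa → Class 2.2 (Compressed Gas).
Only the Class 2.2 label is required.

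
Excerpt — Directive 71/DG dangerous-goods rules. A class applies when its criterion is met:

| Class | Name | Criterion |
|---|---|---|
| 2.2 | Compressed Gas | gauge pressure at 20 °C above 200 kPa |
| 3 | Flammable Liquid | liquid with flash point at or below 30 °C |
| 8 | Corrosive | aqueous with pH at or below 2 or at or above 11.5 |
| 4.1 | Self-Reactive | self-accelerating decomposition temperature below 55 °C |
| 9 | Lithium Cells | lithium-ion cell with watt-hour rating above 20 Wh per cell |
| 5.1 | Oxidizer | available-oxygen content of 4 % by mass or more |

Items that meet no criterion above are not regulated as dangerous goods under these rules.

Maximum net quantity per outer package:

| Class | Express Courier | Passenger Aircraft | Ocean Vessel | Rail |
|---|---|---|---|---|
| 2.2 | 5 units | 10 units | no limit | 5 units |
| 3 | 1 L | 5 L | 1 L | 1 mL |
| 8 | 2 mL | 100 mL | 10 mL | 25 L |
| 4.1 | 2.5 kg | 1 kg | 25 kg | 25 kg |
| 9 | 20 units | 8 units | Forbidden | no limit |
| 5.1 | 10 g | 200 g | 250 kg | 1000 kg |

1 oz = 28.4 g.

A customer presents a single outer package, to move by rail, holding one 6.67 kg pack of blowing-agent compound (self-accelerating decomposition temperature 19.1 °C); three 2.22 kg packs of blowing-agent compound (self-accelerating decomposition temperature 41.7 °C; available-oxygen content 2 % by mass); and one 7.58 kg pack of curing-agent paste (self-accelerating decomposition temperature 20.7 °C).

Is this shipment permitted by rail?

Self-accelerating decomposition temperature 19.1 °C meets the Class 4.1 criterion (Self-Reactive), so the blowing-agent compound is Class 4.1.
Self-accelerating decomposition temperature 41.7 °C meets the Class 4.1 criterion (Self-Reactive), so the blowing-agent compound is Class 4.1.
The curing-agent paste has self-accelerating decomposition temperature 20.7 °C, which is < 55 °C, so it is Class 4.1 (Self-Reactive).
Class 4.1 net quantity: 6.67 kg + (three 2.22 kg packs = 6.66 kg) + 7.58 kg = 20.91 kg.
20.91 kg is within the rail limit of 25 kg for Class 4.1.

Yes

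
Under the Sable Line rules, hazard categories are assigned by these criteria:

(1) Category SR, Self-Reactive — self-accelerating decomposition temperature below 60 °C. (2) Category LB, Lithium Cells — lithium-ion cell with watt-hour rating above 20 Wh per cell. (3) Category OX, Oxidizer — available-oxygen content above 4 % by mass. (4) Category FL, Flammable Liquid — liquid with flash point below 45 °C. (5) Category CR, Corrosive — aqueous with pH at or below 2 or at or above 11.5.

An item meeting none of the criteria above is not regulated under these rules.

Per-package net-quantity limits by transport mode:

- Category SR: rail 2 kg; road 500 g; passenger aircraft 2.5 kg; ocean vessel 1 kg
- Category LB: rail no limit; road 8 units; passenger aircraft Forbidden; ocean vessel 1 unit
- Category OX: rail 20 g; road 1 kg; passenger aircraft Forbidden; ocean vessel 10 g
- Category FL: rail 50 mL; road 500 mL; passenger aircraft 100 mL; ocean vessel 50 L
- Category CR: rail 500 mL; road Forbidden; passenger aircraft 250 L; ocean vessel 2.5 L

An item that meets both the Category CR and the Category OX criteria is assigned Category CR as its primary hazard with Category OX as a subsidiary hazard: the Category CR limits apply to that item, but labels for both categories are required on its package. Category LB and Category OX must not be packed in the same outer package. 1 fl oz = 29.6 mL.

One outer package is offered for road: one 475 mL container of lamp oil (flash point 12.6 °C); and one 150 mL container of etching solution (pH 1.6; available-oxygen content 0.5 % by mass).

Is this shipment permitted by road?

No

Flash point 12.6 °C meets the Category FL criterion (Flammable Liquid), so the lamp oil is Category FL.
Etching solution: pH 1.6 ≤ 2 → Category CR (Corrosive).
Category FL quantity: 475 mL.
That is within the Category FL road limit of 500 mL.
Category CR quantity: 150 mL.
By road, Category CR is Forbidden regardless of quantity.
The segregation rule (Category LB with Category OX) does not apply to Category FL with Category CR.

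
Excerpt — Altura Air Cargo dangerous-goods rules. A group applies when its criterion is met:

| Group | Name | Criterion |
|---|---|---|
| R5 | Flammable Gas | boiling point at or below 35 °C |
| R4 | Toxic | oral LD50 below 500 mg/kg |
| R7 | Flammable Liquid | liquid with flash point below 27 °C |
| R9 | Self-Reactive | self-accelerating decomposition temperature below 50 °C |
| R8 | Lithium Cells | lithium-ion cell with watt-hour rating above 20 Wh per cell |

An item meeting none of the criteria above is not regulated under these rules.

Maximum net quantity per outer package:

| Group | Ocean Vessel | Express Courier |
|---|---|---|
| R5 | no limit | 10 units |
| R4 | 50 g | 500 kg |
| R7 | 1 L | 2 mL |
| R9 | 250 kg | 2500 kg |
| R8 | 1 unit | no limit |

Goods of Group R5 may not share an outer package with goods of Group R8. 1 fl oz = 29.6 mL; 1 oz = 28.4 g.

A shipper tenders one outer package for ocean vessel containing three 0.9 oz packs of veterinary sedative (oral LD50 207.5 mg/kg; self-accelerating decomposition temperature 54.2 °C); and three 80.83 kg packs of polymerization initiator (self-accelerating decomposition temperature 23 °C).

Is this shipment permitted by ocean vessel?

Oral LD50 207.5 mg/kg meets the Group R4 criterion (Toxic), so the veterinary sedative is Group R4.
Polymerization initiator: self-accelerating decomposition temperature 23 °C < 50 °C → Group R9 (Self-Reactive).
Group R9 quantity: three 80.83 kg packs = 242.49 kg.
That is within the Group R9 ocean vessel limit of 250 kg.
Group R4 quantity: three 0.9 oz packs = 76.68 g.
76.68 g exceeds the ocean vessel limit of 50 g for Group R4.
The segregation rule (Group R5 with Group R8) does not apply to Group R9 with Group R4.

No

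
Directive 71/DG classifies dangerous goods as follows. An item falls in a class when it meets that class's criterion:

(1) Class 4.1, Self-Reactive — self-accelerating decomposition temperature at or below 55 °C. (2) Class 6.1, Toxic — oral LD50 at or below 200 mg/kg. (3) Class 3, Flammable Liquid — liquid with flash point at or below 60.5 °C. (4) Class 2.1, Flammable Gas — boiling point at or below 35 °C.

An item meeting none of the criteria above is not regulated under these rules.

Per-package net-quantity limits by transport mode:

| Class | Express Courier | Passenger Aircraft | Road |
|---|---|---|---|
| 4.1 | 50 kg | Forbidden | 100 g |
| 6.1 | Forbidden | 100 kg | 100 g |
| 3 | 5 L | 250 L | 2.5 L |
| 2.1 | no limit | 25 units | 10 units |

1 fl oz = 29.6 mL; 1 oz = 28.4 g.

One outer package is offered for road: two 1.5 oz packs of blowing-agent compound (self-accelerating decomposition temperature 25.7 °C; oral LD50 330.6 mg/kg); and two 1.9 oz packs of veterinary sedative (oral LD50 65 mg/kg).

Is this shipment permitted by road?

With self-accelerating decomposition temperature 25.7 °C (≤ 55 °C), the blowing-agent compound falls in Class 4.1.
Veterinary sedative: oral LD50 65 mg/kg ≤ 200 mg/kg → Class 6.1 (Toxic).
Class 6.1 quantity: two 1.9 oz packs = 107.92 g.
107.92 g exceeds the road limit of 100 g for Class 6.1.
Class 4.1 quantity: two 1.5 oz packs = 85.2 g.
85.2 g is within the road limit of 100 g for Class 4.1.

No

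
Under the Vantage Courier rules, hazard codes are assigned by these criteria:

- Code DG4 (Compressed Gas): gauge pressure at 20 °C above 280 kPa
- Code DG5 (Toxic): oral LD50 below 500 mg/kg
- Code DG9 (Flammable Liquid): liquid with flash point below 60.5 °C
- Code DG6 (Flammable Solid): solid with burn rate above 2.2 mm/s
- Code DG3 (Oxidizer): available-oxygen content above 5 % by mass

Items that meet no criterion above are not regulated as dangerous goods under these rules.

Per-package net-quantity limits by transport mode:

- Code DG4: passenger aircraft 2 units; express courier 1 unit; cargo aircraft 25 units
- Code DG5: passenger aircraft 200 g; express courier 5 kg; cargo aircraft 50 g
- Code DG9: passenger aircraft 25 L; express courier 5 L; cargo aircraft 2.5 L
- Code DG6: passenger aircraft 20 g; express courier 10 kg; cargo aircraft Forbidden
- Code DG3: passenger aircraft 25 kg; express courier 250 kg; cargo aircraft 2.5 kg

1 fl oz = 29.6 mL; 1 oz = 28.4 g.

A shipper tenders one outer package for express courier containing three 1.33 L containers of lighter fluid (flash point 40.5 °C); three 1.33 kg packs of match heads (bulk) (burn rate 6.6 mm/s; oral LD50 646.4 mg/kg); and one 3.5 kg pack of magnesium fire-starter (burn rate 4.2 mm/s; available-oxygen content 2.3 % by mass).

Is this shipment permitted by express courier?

Yes

Lighter fluid: flash point 40.5 °C < 60.5 °C → Code DG9 (Flammable Liquid).
Burn rate 6.6 mm/s meets the Code DG6 criterion (Flammable Solid), so the match heads (bulk) are Code DG6.
The magnesium fire-starter has burn rate 4.2 mm/s, which is > 2.2 mm/s, so it is Code DG6 (Flammable Solid).
Code DG6 net quantity: (three 1.33 kg packs = 3.99 kg) + 3.5 kg = 7.49 kg.
7.49 kg ≤ 10 kg (express courier limit, Code DG6) — within limit.
Code DG9 quantity: three 1.33 L containers = 3.99 L.
3.99 L is within the express courier limit of 5 L for Code DG9.
Every hazard code is within its express courier limit and no segregation rule is violated.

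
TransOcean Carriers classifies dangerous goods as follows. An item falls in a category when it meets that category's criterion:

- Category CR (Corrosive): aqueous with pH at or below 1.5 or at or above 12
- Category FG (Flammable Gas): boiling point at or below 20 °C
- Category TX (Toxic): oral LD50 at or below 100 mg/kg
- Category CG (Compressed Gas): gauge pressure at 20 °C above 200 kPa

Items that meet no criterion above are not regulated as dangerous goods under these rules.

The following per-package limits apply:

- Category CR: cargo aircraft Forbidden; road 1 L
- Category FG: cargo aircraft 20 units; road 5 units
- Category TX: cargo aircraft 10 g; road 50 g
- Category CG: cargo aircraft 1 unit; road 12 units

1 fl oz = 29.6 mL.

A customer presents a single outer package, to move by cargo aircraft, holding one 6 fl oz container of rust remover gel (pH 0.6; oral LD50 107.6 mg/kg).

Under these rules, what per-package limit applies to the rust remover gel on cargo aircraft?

Forbidden

With pH 0.6 (≤ 1.5), the rust remover gel falls in Category CR.
The cargo aircraft limit for Category CR is Forbidden.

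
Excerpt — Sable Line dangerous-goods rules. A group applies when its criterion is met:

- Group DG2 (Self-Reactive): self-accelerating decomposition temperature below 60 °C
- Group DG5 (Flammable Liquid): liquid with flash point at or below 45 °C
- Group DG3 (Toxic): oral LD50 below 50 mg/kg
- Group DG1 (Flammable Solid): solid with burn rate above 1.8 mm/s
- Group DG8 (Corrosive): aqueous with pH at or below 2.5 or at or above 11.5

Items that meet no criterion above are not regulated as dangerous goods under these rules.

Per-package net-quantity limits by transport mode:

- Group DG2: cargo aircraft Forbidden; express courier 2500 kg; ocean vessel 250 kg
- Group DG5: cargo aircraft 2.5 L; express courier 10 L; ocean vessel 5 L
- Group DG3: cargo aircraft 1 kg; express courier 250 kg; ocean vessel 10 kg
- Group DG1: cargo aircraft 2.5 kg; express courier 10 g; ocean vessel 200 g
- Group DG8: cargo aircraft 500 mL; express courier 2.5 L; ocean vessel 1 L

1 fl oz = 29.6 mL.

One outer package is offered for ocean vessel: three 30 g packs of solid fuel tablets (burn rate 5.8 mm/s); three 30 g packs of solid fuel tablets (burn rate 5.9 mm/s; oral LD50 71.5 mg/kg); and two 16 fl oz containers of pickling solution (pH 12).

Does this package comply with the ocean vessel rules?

Yes

With burn rate 5.8 mm/s (> 1.8 mm/s), the solid fuel tablets fall in Group DG1.
With burn rate 5.9 mm/s (> 1.8 mm/s), the solid fuel tablets fall in Group DG1.
Pickling solution: pH 12 ≥ 11.5 → Group DG8 (Corrosive).
Group DG8 quantity: two 16 fl oz containers = 947.2 mL.
That is within the Group DG8 ocean vessel limit of 1 L.
Group DG1 net quantity: (three 30 g packs = 90 g) + (three 30 g packs = 90 g) = 180 g.
That is within the Group DG1 ocean vessel limit of 200 g.
Every hazard group is within its ocean vessel limit and no segregation rule is violated.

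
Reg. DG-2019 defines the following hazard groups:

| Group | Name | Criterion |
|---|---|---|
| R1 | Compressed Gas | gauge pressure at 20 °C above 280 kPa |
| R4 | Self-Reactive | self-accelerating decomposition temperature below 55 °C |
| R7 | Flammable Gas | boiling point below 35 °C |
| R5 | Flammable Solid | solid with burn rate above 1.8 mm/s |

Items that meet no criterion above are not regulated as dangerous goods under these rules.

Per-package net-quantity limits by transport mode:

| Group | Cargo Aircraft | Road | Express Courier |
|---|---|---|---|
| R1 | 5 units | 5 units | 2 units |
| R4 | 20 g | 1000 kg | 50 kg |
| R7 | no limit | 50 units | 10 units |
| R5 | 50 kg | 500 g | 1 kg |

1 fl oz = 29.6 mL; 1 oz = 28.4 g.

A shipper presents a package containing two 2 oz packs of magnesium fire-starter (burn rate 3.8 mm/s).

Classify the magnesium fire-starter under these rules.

The magnesium fire-starter has burn rate 3.8 mm/s, which is > 1.8 mm/s, so it is Group R5 (Flammable Solid).

Group R5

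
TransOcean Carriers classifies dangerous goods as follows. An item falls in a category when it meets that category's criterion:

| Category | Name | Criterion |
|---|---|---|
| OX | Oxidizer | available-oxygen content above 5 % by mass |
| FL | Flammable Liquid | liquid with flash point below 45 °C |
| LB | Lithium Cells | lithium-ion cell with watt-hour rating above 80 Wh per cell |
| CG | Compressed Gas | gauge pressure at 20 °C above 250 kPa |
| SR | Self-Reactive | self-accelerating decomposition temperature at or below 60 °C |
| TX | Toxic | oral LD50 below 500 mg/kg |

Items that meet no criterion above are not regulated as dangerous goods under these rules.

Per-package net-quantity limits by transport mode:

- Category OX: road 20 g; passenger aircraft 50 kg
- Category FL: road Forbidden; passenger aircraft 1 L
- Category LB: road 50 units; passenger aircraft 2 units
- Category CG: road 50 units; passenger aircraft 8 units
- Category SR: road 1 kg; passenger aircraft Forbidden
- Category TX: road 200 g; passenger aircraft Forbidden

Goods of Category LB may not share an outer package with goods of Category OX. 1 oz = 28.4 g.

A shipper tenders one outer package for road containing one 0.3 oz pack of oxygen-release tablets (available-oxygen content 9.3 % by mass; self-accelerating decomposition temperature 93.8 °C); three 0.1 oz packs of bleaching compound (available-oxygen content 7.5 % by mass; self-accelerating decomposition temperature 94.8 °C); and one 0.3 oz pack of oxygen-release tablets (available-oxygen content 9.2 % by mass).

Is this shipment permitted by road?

No

With available-oxygen content 9.3 % by mass (> 5 % by mass), the oxygen-release tablets fall in Category OX.
The bleaching compound has available-oxygen content 7.5 % by mass, which is > 5 % by mass, so it is Category OX (Oxidizer).
With available-oxygen content 9.2 % by mass (> 5 % by mass), the oxygen-release tablets fall in Category OX.
Category OX net quantity: (one 0.3 oz pack = 8.52 g) + (three 0.1 oz packs = 8.52 g) + (one 0.3 oz pack = 8.52 g) = 25.56 g.
25.56 g exceeds the road limit of 20 g for Category OX.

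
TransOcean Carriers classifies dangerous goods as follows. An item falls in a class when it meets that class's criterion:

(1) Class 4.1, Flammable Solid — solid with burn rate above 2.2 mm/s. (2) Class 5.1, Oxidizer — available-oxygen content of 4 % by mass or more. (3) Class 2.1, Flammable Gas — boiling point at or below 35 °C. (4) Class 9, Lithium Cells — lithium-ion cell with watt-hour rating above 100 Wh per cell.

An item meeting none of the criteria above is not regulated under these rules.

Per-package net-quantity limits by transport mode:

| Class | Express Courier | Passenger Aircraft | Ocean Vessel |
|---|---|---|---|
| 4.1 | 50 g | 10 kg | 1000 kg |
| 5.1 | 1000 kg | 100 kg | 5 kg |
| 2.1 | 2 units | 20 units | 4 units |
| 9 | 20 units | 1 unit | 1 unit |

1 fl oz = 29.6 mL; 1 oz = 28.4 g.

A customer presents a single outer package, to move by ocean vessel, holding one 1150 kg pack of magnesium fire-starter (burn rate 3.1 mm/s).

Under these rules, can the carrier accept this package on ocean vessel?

Burn rate 3.1 mm/s meets the Class 4.1 criterion (Flammable Solid), so the magnesium fire-starter is Class 4.1.
Class 4.1 quantity: 1150 kg.
1150 kg > 1000 kg (ocean vessel limit, Class 4.1) — over the limit.

No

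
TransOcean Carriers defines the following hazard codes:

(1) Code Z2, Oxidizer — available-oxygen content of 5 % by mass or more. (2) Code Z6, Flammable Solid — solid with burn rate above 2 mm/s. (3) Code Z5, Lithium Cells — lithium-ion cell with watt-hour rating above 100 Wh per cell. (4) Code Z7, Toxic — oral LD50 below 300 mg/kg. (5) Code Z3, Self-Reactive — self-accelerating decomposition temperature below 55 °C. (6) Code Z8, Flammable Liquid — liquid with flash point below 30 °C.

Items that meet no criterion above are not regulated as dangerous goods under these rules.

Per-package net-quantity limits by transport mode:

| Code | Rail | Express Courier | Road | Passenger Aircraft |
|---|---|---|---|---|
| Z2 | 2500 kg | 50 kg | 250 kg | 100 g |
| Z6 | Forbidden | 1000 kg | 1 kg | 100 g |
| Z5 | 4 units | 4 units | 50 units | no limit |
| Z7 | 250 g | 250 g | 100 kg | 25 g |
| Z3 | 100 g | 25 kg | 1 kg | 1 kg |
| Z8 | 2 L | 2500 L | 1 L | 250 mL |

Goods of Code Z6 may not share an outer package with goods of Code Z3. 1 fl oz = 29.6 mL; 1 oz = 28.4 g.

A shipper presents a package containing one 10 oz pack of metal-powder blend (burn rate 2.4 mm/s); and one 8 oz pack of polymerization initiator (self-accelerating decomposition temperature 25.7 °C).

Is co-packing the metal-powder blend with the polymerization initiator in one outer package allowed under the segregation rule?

Burn rate 2.4 mm/s meets the Code Z6 criterion (Flammable Solid), so the metal-powder blend is Code Z6.
Polymerization initiator: self-accelerating decomposition temperature 25.7 °C < 55 °C → Code Z3 (Self-Reactive).
Code Z6 and Code Z3 may not share an outer package.

No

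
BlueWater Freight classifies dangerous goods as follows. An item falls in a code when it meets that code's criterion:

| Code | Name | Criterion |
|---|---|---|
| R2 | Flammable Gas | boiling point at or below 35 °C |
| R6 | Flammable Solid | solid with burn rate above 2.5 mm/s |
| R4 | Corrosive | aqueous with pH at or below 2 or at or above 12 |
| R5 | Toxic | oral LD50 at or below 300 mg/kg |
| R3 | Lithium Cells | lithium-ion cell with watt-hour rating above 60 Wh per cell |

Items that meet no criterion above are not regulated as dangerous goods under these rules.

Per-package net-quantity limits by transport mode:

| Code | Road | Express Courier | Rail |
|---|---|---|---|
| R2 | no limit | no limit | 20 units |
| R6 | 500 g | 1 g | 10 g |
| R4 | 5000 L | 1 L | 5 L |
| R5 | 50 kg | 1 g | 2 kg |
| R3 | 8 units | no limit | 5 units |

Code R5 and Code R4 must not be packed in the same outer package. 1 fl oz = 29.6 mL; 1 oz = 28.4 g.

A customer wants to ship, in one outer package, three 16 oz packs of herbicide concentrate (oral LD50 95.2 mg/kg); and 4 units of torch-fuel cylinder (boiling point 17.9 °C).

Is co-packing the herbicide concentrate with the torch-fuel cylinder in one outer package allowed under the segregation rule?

The herbicide concentrate has oral LD50 95.2 mg/kg, which is ≤ 300 mg/kg, so it is Code R5 (Toxic).
Boiling point 17.9 °C meets the Code R2 criterion (Flammable Gas), so the torch-fuel cylinder is Code R2.
No segregation rule bars Code R5 with Code R2.

Yes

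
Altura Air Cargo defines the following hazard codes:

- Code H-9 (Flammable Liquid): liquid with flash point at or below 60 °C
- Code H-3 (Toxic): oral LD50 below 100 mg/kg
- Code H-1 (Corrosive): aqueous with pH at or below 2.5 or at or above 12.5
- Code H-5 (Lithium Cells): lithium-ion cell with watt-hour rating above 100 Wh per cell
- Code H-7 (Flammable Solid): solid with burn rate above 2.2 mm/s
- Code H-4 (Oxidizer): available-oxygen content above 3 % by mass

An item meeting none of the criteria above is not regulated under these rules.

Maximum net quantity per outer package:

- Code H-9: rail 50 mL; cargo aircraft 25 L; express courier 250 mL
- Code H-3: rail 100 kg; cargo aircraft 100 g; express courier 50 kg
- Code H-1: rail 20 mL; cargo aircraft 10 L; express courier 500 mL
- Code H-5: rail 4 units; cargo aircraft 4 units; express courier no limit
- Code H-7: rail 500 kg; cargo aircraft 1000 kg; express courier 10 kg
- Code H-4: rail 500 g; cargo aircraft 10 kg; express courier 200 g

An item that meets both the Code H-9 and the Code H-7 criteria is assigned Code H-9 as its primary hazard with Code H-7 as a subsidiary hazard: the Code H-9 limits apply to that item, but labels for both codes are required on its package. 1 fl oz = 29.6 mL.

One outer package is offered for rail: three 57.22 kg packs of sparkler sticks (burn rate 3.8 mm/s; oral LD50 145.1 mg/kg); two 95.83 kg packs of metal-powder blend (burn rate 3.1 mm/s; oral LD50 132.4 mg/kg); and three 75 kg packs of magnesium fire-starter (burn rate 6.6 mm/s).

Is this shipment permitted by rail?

With burn rate 3.8 mm/s (> 2.2 mm/s), the sparkler sticks fall in Code H-7.
Metal-powder blend: burn rate 3.1 mm/s > 2.2 mm/s → Code H-7 (Flammable Solid).
With burn rate 6.6 mm/s (> 2.2 mm/s), the magnesium fire-starter falls in Code H-7.
Code H-7 net quantity: (three 57.22 kg packs = 171.66 kg) + (two 95.83 kg packs = 191.66 kg) + (three 75 kg packs = 225 kg) = 588.32 kg.
588.32 kg > 500 kg (rail limit, Code H-7) — over the limit.

No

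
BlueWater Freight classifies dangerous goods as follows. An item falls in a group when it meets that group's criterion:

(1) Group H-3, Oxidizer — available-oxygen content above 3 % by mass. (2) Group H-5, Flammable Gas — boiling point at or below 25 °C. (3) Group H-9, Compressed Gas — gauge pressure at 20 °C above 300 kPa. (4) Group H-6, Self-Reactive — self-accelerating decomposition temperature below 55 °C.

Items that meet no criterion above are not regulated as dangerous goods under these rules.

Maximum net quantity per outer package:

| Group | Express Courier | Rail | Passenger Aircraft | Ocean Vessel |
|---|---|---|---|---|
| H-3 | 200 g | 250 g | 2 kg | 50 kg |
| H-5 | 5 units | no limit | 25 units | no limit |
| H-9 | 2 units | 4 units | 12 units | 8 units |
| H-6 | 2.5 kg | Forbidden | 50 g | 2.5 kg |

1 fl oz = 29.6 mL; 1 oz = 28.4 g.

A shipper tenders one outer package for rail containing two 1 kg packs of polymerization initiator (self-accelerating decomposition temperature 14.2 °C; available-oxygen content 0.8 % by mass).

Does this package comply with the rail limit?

Polymerization initiator: self-accelerating decomposition temperature 14.2 °C < 55 °C → Group H-6 (Self-Reactive).
Group H-6 quantity: two 1 kg packs = 2 kg.
Group H-6 is Forbidden by rail.

No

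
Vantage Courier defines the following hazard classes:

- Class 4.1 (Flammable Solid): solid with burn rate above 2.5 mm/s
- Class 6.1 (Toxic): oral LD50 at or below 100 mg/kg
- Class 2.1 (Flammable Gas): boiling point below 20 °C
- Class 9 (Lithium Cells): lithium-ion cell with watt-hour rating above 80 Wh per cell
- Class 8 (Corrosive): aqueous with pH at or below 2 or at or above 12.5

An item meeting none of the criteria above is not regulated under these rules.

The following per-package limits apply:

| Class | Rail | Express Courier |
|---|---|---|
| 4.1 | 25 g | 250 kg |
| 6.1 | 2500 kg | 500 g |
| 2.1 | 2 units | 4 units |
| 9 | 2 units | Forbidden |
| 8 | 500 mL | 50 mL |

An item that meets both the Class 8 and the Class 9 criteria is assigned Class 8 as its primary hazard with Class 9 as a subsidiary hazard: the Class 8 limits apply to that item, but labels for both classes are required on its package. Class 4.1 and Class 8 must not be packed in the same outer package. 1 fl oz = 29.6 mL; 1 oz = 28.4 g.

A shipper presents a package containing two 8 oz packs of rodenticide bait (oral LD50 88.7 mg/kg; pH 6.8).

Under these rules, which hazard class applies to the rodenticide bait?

Class 6.1

The rodenticide bait has oral LD50 88.7 mg/kg, which is ≤ 100 mg/kg, so it is Class 6.1 (Toxic).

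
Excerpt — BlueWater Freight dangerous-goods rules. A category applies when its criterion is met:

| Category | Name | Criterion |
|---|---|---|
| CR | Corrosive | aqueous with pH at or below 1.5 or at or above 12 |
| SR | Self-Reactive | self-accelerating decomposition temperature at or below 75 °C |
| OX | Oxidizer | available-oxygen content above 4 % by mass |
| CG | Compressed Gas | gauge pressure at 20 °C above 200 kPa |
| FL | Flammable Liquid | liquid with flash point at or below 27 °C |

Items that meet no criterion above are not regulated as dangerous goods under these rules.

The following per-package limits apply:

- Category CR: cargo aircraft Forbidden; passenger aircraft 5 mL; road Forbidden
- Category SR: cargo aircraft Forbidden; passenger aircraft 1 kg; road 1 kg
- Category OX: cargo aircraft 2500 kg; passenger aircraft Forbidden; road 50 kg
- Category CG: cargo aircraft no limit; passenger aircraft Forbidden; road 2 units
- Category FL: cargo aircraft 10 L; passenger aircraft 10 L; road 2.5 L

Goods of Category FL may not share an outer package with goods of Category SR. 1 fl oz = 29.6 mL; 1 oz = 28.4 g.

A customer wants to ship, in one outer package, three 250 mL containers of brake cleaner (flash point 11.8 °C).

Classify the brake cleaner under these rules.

Brake cleaner: flash point 11.8 °C ≤ 27 °C → Category FL (Flammable Liquid).

Category FL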